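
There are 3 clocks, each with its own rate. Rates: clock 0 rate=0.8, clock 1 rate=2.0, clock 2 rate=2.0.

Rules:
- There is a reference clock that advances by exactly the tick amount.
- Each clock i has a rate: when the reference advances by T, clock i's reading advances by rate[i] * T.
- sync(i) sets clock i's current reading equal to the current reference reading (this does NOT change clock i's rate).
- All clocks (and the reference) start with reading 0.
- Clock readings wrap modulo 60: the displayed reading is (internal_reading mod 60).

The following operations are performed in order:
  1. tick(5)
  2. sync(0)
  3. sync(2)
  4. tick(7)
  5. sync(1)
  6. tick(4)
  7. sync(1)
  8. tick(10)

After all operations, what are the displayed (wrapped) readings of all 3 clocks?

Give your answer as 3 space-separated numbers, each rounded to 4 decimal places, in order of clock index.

Answer: 21.8000 36.0000 47.0000

Derivation:
After op 1 tick(5): ref=5.0000 raw=[4.0000 10.0000 10.0000]
After op 2 sync(0): ref=5.0000 raw=[5.0000 10.0000 10.0000]
After op 3 sync(2): ref=5.0000 raw=[5.0000 10.0000 5.0000]
After op 4 tick(7): ref=12.0000 raw=[10.6000 24.0000 19.0000]
After op 5 sync(1): ref=12.0000 raw=[10.6000 12.0000 19.0000]
After op 6 tick(4): ref=16.0000 raw=[13.8000 20.0000 27.0000]
After op 7 sync(1): ref=16.0000 raw=[13.8000 16.0000 27.0000]
After op 8 tick(10): ref=26.0000 raw=[21.8000 36.0000 47.0000]
Wrap final raw readings (mod 60): 21.8000 mod 60 = 21.8000; 36.0000 mod 60 = 36.0000; 47.0000 mod 60 = 47.0000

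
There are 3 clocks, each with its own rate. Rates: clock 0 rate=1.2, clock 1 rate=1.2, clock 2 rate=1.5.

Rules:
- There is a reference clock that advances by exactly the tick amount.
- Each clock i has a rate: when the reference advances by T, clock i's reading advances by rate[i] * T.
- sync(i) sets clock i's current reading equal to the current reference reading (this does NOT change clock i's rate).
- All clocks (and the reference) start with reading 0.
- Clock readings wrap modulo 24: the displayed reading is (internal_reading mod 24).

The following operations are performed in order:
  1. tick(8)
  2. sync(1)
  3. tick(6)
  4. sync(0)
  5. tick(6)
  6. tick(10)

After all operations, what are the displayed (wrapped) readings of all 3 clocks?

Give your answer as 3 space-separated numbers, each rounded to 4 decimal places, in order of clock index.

Answer: 9.2000 10.4000 21.0000

Derivation:
After op 1 tick(8): ref=8.0000 raw=[9.6000 9.6000 12.0000]
After op 2 sync(1): ref=8.0000 raw=[9.6000 8.0000 12.0000]
After op 3 tick(6): ref=14.0000 raw=[16.8000 15.2000 21.0000]
After op 4 sync(0): ref=14.0000 raw=[14.0000 15.2000 21.0000]
After op 5 tick(6): ref=20.0000 raw=[21.2000 22.4000 30.0000]
After op 6 tick(10): ref=30.0000 raw=[33.2000 34.4000 45.0000]
Wrap final raw readings (mod 24): 33.2000 mod 24 = 9.2000; 34.4000 mod 24 = 10.4000; 45.0000 mod 24 = 21.0000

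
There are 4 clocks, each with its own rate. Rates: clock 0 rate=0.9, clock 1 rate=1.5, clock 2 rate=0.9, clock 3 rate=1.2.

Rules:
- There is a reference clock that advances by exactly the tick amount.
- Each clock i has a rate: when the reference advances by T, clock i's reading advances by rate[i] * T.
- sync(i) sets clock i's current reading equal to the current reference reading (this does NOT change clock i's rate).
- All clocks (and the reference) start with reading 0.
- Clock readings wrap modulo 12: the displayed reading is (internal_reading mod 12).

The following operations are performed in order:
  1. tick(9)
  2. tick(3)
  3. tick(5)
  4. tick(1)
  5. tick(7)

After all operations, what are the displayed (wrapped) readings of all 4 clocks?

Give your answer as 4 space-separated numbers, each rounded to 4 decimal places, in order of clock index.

After op 1 tick(9): ref=9.0000 raw=[8.1000 13.5000 8.1000 10.8000]
After op 2 tick(3): ref=12.0000 raw=[10.8000 18.0000 10.8000 14.4000]
After op 3 tick(5): ref=17.0000 raw=[15.3000 25.5000 15.3000 20.4000]
After op 4 tick(1): ref=18.0000 raw=[16.2000 27.0000 16.2000 21.6000]
After op 5 tick(7): ref=25.0000 raw=[22.5000 37.5000 22.5000 30.0000]
Wrap final raw readings (mod 12): 22.5000 mod 12 = 10.5000; 37.5000 mod 12 = 1.5000; 22.5000 mod 12 = 10.5000; 30.0000 mod 12 = 6.0000

Answer: 10.5000 1.5000 10.5000 6.0000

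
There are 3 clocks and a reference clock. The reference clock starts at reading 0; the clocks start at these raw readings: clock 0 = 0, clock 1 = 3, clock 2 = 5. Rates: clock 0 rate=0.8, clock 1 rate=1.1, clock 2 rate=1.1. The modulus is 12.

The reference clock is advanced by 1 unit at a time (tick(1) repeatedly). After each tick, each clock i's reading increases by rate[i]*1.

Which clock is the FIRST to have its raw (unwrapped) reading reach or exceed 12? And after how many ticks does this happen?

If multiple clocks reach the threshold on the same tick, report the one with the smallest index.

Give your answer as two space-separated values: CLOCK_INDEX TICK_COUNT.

Answer: 2 7

Derivation:
clock 0: start=0, rate=0.8, needs 12-0 = 12; ticks = ceil(12/0.8) = ceil(15.0000) = 15; reading at tick 15 = 0 + 0.8*15 = 12.0000
clock 1: start=3, rate=1.1, needs 12-3 = 9; ticks = ceil(9/1.1) = ceil(8.1818) = 9; reading at tick 9 = 3 + 1.1*9 = 12.9000
clock 2: start=5, rate=1.1, needs 12-5 = 7; ticks = ceil(7/1.1) = ceil(6.3636) = 7; reading at tick 7 = 5 + 1.1*7 = 12.7000
Minimum tick count = 7; winners = [2]; smallest index = 2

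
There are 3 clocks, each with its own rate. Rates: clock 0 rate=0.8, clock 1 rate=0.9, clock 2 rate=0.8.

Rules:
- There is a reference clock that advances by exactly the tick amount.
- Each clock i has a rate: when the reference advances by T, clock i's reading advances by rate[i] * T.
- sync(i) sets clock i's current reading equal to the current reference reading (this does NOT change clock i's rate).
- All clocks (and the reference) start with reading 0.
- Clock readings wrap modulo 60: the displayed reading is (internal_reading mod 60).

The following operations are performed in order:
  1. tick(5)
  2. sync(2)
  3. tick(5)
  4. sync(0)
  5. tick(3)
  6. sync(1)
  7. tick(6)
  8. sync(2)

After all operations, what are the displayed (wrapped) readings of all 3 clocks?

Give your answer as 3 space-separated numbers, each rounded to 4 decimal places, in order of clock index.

After op 1 tick(5): ref=5.0000 raw=[4.0000 4.5000 4.0000]
After op 2 sync(2): ref=5.0000 raw=[4.0000 4.5000 5.0000]
After op 3 tick(5): ref=10.0000 raw=[8.0000 9.0000 9.0000]
After op 4 sync(0): ref=10.0000 raw=[10.0000 9.0000 9.0000]
After op 5 tick(3): ref=13.0000 raw=[12.4000 11.7000 11.4000]
After op 6 sync(1): ref=13.0000 raw=[12.4000 13.0000 11.4000]
After op 7 tick(6): ref=19.0000 raw=[17.2000 18.4000 16.2000]
After op 8 sync(2): ref=19.0000 raw=[17.2000 18.4000 19.0000]
Wrap final raw readings (mod 60): 17.2000 mod 60 = 17.2000; 18.4000 mod 60 = 18.4000; 19.0000 mod 60 = 19.0000

Answer: 17.2000 18.4000 19.0000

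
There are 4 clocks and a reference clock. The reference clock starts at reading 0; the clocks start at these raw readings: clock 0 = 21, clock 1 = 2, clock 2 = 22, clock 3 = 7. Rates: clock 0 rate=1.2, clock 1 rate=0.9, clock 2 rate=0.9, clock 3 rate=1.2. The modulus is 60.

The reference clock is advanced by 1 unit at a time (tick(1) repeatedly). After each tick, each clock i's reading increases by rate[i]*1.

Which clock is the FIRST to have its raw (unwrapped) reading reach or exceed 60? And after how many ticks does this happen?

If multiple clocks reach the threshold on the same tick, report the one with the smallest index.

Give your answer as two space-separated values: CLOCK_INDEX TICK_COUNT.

Answer: 0 33

Derivation:
clock 0: start=21, rate=1.2, needs 60-21 = 39; ticks = ceil(39/1.2) = ceil(32.5000) = 33; reading at tick 33 = 21 + 1.2*33 = 60.6000
clock 1: start=2, rate=0.9, needs 60-2 = 58; ticks = ceil(58/0.9) = ceil(64.4444) = 65; reading at tick 65 = 2 + 0.9*65 = 60.5000
clock 2: start=22, rate=0.9, needs 60-22 = 38; ticks = ceil(38/0.9) = ceil(42.2222) = 43; reading at tick 43 = 22 + 0.9*43 = 60.7000
clock 3: start=7, rate=1.2, needs 60-7 = 53; ticks = ceil(53/1.2) = ceil(44.1667) = 45; reading at tick 45 = 7 + 1.2*45 = 61.0000
Minimum tick count = 33; winners = [0]; smallest index = 0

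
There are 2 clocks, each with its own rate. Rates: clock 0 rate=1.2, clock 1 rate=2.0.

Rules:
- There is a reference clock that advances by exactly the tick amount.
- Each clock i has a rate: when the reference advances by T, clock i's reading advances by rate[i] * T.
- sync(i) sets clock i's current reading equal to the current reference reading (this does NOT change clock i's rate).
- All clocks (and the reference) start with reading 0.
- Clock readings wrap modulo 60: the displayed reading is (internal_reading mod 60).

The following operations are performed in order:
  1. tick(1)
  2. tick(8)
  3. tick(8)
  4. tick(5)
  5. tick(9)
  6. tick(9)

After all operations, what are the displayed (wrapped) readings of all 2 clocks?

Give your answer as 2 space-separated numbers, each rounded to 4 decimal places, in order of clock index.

After op 1 tick(1): ref=1.0000 raw=[1.2000 2.0000]
After op 2 tick(8): ref=9.0000 raw=[10.8000 18.0000]
After op 3 tick(8): ref=17.0000 raw=[20.4000 34.0000]
After op 4 tick(5): ref=22.0000 raw=[26.4000 44.0000]
After op 5 tick(9): ref=31.0000 raw=[37.2000 62.0000]
After op 6 tick(9): ref=40.0000 raw=[48.0000 80.0000]
Wrap final raw readings (mod 60): 48.0000 mod 60 = 48.0000; 80.0000 mod 60 = 20.0000

Answer: 48.0000 20.0000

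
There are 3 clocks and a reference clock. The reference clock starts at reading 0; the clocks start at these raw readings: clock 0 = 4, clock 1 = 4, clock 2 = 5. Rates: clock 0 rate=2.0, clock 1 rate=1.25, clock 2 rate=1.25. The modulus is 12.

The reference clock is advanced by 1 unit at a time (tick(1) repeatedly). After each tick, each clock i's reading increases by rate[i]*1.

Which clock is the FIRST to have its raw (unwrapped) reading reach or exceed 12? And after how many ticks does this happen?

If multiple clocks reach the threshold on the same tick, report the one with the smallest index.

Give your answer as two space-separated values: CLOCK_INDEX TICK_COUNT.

clock 0: start=4, rate=2.0, needs 12-4 = 8; ticks = ceil(8/2.0) = ceil(4.0000) = 4; reading at tick 4 = 4 + 2.0*4 = 12.0000
clock 1: start=4, rate=1.25, needs 12-4 = 8; ticks = ceil(8/1.25) = ceil(6.4000) = 7; reading at tick 7 = 4 + 1.25*7 = 12.7500
clock 2: start=5, rate=1.25, needs 12-5 = 7; ticks = ceil(7/1.25) = ceil(5.6000) = 6; reading at tick 6 = 5 + 1.25*6 = 12.5000
Minimum tick count = 4; winners = [0]; smallest index = 0

Answer: 0 4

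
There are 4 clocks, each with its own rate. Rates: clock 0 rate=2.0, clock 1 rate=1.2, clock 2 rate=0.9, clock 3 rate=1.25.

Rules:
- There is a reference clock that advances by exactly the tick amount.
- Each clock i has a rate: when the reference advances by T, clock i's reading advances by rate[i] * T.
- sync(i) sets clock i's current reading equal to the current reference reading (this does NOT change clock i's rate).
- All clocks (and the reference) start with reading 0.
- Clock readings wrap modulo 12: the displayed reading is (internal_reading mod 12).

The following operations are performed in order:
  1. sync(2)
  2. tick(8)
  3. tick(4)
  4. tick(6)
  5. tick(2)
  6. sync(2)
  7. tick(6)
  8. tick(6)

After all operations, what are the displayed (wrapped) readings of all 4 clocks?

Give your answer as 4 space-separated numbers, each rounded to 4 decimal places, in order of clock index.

After op 1 sync(2): ref=0.0000 raw=[0.0000 0.0000 0.0000 0.0000]
After op 2 tick(8): ref=8.0000 raw=[16.0000 9.6000 7.2000 10.0000]
After op 3 tick(4): ref=12.0000 raw=[24.0000 14.4000 10.8000 15.0000]
After op 4 tick(6): ref=18.0000 raw=[36.0000 21.6000 16.2000 22.5000]
After op 5 tick(2): ref=20.0000 raw=[40.0000 24.0000 18.0000 25.0000]
After op 6 sync(2): ref=20.0000 raw=[40.0000 24.0000 20.0000 25.0000]
After op 7 tick(6): ref=26.0000 raw=[52.0000 31.2000 25.4000 32.5000]
After op 8 tick(6): ref=32.0000 raw=[64.0000 38.4000 30.8000 40.0000]
Wrap final raw readings (mod 12): 64.0000 mod 12 = 4.0000; 38.4000 mod 12 = 2.4000; 30.8000 mod 12 = 6.8000; 40.0000 mod 12 = 4.0000

Answer: 4.0000 2.4000 6.8000 4.0000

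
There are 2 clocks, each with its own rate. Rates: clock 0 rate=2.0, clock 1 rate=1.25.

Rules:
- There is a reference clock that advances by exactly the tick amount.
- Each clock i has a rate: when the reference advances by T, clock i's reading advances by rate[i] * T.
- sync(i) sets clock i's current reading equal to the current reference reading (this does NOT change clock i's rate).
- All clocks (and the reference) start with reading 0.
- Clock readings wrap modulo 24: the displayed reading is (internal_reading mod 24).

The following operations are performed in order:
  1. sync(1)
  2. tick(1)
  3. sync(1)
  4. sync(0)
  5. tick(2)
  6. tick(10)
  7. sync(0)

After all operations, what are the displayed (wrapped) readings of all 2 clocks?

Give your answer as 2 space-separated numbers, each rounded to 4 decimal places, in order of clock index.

Answer: 13.0000 16.0000

Derivation:
After op 1 sync(1): ref=0.0000 raw=[0.0000 0.0000]
After op 2 tick(1): ref=1.0000 raw=[2.0000 1.2500]
After op 3 sync(1): ref=1.0000 raw=[2.0000 1.0000]
After op 4 sync(0): ref=1.0000 raw=[1.0000 1.0000]
After op 5 tick(2): ref=3.0000 raw=[5.0000 3.5000]
After op 6 tick(10): ref=13.0000 raw=[25.0000 16.0000]
After op 7 sync(0): ref=13.0000 raw=[13.0000 16.0000]
Wrap final raw readings (mod 24): 13.0000 mod 24 = 13.0000; 16.0000 mod 24 = 16.0000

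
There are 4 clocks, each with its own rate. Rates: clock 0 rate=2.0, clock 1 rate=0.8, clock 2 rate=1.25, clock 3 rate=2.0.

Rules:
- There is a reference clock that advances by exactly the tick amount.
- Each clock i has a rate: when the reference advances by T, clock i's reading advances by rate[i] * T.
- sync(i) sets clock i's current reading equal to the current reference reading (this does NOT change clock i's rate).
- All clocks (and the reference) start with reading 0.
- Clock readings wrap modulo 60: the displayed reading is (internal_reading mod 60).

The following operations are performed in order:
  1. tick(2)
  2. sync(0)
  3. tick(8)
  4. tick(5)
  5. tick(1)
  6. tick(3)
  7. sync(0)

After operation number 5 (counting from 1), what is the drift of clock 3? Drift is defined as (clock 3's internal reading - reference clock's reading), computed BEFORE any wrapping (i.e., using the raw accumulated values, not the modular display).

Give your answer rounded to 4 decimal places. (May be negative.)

After op 1 tick(2): ref=2.0000 raw=[4.0000 1.6000 2.5000 4.0000]
After op 2 sync(0): ref=2.0000 raw=[2.0000 1.6000 2.5000 4.0000]
After op 3 tick(8): ref=10.0000 raw=[18.0000 8.0000 12.5000 20.0000]
After op 4 tick(5): ref=15.0000 raw=[28.0000 12.0000 18.7500 30.0000]
After op 5 tick(1): ref=16.0000 raw=[30.0000 12.8000 20.0000 32.0000]
Drift of clock 3 after op 5: 32.0000 - 16.0000 = 16.0000

Answer: 16.0000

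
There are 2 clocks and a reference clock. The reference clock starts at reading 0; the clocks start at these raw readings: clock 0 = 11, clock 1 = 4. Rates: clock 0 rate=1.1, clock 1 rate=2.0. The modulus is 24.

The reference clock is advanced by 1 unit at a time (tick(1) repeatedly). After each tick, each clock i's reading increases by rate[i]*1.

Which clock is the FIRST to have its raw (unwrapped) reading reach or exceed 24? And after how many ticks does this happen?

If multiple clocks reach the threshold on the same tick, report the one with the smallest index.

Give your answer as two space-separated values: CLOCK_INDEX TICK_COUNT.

clock 0: start=11, rate=1.1, needs 24-11 = 13; ticks = ceil(13/1.1) = ceil(11.8182) = 12; reading at tick 12 = 11 + 1.1*12 = 24.2000
clock 1: start=4, rate=2.0, needs 24-4 = 20; ticks = ceil(20/2.0) = ceil(10.0000) = 10; reading at tick 10 = 4 + 2.0*10 = 24.0000
Minimum tick count = 10; winners = [1]; smallest index = 1

Answer: 1 10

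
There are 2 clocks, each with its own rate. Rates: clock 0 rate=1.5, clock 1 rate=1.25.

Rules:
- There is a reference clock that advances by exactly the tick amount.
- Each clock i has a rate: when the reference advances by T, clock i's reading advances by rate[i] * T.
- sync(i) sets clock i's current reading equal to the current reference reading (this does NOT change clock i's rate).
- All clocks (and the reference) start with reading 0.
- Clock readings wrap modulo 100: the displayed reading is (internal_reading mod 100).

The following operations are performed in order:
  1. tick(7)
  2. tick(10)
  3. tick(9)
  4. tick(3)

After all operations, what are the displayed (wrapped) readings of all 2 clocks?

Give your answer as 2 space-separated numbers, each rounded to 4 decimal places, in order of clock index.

Answer: 43.5000 36.2500

Derivation:
After op 1 tick(7): ref=7.0000 raw=[10.5000 8.7500]
After op 2 tick(10): ref=17.0000 raw=[25.5000 21.2500]
After op 3 tick(9): ref=26.0000 raw=[39.0000 32.5000]
After op 4 tick(3): ref=29.0000 raw=[43.5000 36.2500]
Wrap final raw readings (mod 100): 43.5000 mod 100 = 43.5000; 36.2500 mod 100 = 36.2500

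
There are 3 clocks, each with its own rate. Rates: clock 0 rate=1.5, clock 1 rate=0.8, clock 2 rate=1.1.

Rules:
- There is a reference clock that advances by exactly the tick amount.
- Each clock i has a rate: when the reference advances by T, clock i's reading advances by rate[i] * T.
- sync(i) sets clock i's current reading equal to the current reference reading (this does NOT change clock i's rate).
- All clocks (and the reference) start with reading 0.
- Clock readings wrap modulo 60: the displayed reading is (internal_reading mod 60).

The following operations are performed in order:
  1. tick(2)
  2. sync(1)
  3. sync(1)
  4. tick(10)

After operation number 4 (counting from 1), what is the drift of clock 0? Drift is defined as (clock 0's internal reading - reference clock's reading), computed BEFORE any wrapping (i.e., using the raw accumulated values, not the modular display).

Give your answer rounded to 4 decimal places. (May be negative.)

Answer: 6.0000

Derivation:
After op 1 tick(2): ref=2.0000 raw=[3.0000 1.6000 2.2000]
After op 2 sync(1): ref=2.0000 raw=[3.0000 2.0000 2.2000]
After op 3 sync(1): ref=2.0000 raw=[3.0000 2.0000 2.2000]
After op 4 tick(10): ref=12.0000 raw=[18.0000 10.0000 13.2000]
Drift of clock 0 after op 4: 18.0000 - 12.0000 = 6.0000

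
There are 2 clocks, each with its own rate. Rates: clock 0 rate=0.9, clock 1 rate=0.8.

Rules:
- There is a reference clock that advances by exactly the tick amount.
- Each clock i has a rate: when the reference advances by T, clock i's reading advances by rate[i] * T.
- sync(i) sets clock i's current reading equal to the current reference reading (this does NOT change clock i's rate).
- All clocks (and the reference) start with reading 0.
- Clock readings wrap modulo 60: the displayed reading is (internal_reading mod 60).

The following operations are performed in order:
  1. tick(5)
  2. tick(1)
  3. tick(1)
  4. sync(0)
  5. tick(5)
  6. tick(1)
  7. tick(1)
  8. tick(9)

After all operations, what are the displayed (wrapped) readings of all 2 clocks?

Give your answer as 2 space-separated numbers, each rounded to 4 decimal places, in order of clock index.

After op 1 tick(5): ref=5.0000 raw=[4.5000 4.0000]
After op 2 tick(1): ref=6.0000 raw=[5.4000 4.8000]
After op 3 tick(1): ref=7.0000 raw=[6.3000 5.6000]
After op 4 sync(0): ref=7.0000 raw=[7.0000 5.6000]
After op 5 tick(5): ref=12.0000 raw=[11.5000 9.6000]
After op 6 tick(1): ref=13.0000 raw=[12.4000 10.4000]
After op 7 tick(1): ref=14.0000 raw=[13.3000 11.2000]
After op 8 tick(9): ref=23.0000 raw=[21.4000 18.4000]
Wrap final raw readings (mod 60): 21.4000 mod 60 = 21.4000; 18.4000 mod 60 = 18.4000

Answer: 21.4000 18.4000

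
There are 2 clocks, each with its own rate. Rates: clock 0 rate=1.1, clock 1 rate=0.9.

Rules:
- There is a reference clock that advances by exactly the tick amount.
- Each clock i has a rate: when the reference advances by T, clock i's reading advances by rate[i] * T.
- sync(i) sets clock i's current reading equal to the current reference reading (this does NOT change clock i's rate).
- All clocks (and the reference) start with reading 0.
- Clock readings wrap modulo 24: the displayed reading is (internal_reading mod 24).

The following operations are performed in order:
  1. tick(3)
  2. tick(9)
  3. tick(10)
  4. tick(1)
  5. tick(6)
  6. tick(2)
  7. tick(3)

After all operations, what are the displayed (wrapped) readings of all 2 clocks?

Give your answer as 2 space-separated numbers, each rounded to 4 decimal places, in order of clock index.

After op 1 tick(3): ref=3.0000 raw=[3.3000 2.7000]
After op 2 tick(9): ref=12.0000 raw=[13.2000 10.8000]
After op 3 tick(10): ref=22.0000 raw=[24.2000 19.8000]
After op 4 tick(1): ref=23.0000 raw=[25.3000 20.7000]
After op 5 tick(6): ref=29.0000 raw=[31.9000 26.1000]
After op 6 tick(2): ref=31.0000 raw=[34.1000 27.9000]
After op 7 tick(3): ref=34.0000 raw=[37.4000 30.6000]
Wrap final raw readings (mod 24): 37.4000 mod 24 = 13.4000; 30.6000 mod 24 = 6.6000

Answer: 13.4000 6.6000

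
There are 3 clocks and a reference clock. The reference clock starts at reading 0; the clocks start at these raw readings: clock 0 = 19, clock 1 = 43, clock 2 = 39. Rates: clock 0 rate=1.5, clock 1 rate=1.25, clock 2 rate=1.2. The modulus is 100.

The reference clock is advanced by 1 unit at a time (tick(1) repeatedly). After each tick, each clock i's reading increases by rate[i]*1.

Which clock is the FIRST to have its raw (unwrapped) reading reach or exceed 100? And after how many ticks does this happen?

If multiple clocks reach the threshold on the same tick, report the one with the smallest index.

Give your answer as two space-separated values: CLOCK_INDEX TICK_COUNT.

clock 0: start=19, rate=1.5, needs 100-19 = 81; ticks = ceil(81/1.5) = ceil(54.0000) = 54; reading at tick 54 = 19 + 1.5*54 = 100.0000
clock 1: start=43, rate=1.25, needs 100-43 = 57; ticks = ceil(57/1.25) = ceil(45.6000) = 46; reading at tick 46 = 43 + 1.25*46 = 100.5000
clock 2: start=39, rate=1.2, needs 100-39 = 61; ticks = ceil(61/1.2) = ceil(50.8333) = 51; reading at tick 51 = 39 + 1.2*51 = 100.2000
Minimum tick count = 46; winners = [1]; smallest index = 1

Answer: 1 46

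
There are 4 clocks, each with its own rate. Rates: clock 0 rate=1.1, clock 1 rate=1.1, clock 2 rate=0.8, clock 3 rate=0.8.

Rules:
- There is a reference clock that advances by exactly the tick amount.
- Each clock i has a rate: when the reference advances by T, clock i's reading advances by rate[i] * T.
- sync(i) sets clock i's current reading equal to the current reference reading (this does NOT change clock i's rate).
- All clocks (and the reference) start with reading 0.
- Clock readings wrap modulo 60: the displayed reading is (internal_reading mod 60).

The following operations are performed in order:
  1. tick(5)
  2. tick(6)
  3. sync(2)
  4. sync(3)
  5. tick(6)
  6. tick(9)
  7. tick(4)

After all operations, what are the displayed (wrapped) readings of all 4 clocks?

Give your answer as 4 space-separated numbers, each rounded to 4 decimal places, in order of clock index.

After op 1 tick(5): ref=5.0000 raw=[5.5000 5.5000 4.0000 4.0000]
After op 2 tick(6): ref=11.0000 raw=[12.1000 12.1000 8.8000 8.8000]
After op 3 sync(2): ref=11.0000 raw=[12.1000 12.1000 11.0000 8.8000]
After op 4 sync(3): ref=11.0000 raw=[12.1000 12.1000 11.0000 11.0000]
After op 5 tick(6): ref=17.0000 raw=[18.7000 18.7000 15.8000 15.8000]
After op 6 tick(9): ref=26.0000 raw=[28.6000 28.6000 23.0000 23.0000]
After op 7 tick(4): ref=30.0000 raw=[33.0000 33.0000 26.2000 26.2000]
Wrap final raw readings (mod 60): 33.0000 mod 60 = 33.0000; 33.0000 mod 60 = 33.0000; 26.2000 mod 60 = 26.2000; 26.2000 mod 60 = 26.2000

Answer: 33.0000 33.0000 26.2000 26.2000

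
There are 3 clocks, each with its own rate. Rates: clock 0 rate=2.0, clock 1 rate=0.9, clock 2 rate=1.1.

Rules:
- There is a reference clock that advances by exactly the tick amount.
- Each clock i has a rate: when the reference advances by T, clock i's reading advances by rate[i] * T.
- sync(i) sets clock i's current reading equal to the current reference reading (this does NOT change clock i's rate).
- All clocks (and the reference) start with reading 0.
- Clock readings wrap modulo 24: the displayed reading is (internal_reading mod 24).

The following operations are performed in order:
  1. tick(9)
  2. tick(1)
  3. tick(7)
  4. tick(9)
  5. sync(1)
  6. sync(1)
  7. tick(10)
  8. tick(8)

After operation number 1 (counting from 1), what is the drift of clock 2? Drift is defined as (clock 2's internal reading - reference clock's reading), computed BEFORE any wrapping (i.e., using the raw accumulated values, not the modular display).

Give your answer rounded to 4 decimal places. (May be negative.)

After op 1 tick(9): ref=9.0000 raw=[18.0000 8.1000 9.9000]
Drift of clock 2 after op 1: 9.9000 - 9.0000 = 0.9000

Answer: 0.9000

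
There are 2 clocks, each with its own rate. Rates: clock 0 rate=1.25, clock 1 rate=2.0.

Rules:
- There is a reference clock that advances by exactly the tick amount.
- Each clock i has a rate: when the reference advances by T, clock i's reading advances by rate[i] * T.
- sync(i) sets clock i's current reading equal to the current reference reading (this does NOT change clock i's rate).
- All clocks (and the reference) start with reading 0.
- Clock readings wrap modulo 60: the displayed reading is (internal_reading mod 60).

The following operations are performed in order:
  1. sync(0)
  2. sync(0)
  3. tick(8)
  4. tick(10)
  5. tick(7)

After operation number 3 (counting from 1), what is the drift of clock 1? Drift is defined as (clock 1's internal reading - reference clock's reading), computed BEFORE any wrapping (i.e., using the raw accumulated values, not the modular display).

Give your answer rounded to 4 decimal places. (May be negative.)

After op 1 sync(0): ref=0.0000 raw=[0.0000 0.0000]
After op 2 sync(0): ref=0.0000 raw=[0.0000 0.0000]
After op 3 tick(8): ref=8.0000 raw=[10.0000 16.0000]
Drift of clock 1 after op 3: 16.0000 - 8.0000 = 8.0000

Answer: 8.0000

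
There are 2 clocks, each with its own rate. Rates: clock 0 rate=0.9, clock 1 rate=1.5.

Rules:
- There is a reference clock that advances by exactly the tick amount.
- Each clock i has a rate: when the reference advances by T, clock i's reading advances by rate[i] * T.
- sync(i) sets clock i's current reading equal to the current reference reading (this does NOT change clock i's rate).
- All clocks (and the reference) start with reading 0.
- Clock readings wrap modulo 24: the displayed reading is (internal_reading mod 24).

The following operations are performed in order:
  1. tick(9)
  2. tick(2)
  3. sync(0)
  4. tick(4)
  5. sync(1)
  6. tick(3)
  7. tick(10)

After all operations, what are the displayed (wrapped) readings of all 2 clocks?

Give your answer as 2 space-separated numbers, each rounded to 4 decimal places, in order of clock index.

After op 1 tick(9): ref=9.0000 raw=[8.1000 13.5000]
After op 2 tick(2): ref=11.0000 raw=[9.9000 16.5000]
After op 3 sync(0): ref=11.0000 raw=[11.0000 16.5000]
After op 4 tick(4): ref=15.0000 raw=[14.6000 22.5000]
After op 5 sync(1): ref=15.0000 raw=[14.6000 15.0000]
After op 6 tick(3): ref=18.0000 raw=[17.3000 19.5000]
After op 7 tick(10): ref=28.0000 raw=[26.3000 34.5000]
Wrap final raw readings (mod 24): 26.3000 mod 24 = 2.3000; 34.5000 mod 24 = 10.5000

Answer: 2.3000 10.5000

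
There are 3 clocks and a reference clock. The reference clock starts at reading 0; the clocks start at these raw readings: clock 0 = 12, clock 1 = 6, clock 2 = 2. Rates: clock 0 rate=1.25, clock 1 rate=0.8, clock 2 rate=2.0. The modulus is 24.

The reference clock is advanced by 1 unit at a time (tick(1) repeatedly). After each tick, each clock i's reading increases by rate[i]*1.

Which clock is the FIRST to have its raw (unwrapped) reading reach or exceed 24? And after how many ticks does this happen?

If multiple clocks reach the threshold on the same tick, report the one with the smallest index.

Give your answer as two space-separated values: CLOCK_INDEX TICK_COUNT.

clock 0: start=12, rate=1.25, needs 24-12 = 12; ticks = ceil(12/1.25) = ceil(9.6000) = 10; reading at tick 10 = 12 + 1.25*10 = 24.5000
clock 1: start=6, rate=0.8, needs 24-6 = 18; ticks = ceil(18/0.8) = ceil(22.5000) = 23; reading at tick 23 = 6 + 0.8*23 = 24.4000
clock 2: start=2, rate=2.0, needs 24-2 = 22; ticks = ceil(22/2.0) = ceil(11.0000) = 11; reading at tick 11 = 2 + 2.0*11 = 24.0000
Minimum tick count = 10; winners = [0]; smallest index = 0

Answer: 0 10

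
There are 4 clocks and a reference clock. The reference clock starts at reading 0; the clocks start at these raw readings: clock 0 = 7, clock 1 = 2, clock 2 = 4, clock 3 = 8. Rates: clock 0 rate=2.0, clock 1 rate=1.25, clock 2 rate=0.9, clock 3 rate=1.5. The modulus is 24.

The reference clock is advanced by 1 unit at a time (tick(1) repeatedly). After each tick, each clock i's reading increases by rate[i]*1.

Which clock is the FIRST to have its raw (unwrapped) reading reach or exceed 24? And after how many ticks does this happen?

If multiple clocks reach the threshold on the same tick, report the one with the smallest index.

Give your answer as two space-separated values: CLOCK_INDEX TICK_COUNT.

clock 0: start=7, rate=2.0, needs 24-7 = 17; ticks = ceil(17/2.0) = ceil(8.5000) = 9; reading at tick 9 = 7 + 2.0*9 = 25.0000
clock 1: start=2, rate=1.25, needs 24-2 = 22; ticks = ceil(22/1.25) = ceil(17.6000) = 18; reading at tick 18 = 2 + 1.25*18 = 24.5000
clock 2: start=4, rate=0.9, needs 24-4 = 20; ticks = ceil(20/0.9) = ceil(22.2222) = 23; reading at tick 23 = 4 + 0.9*23 = 24.7000
clock 3: start=8, rate=1.5, needs 24-8 = 16; ticks = ceil(16/1.5) = ceil(10.6667) = 11; reading at tick 11 = 8 + 1.5*11 = 24.5000
Minimum tick count = 9; winners = [0]; smallest index = 0

Answer: 0 9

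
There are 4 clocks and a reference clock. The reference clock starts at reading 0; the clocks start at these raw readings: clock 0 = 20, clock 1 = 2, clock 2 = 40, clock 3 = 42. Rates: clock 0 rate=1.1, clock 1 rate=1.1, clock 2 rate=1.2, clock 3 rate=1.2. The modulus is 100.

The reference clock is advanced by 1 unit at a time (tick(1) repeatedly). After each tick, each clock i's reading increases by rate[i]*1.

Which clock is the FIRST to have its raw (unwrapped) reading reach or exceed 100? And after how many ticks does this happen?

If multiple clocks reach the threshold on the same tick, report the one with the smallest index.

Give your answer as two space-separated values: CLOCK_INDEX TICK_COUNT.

Answer: 3 49

Derivation:
clock 0: start=20, rate=1.1, needs 100-20 = 80; ticks = ceil(80/1.1) = ceil(72.7273) = 73; reading at tick 73 = 20 + 1.1*73 = 100.3000
clock 1: start=2, rate=1.1, needs 100-2 = 98; ticks = ceil(98/1.1) = ceil(89.0909) = 90; reading at tick 90 = 2 + 1.1*90 = 101.0000
clock 2: start=40, rate=1.2, needs 100-40 = 60; ticks = ceil(60/1.2) = ceil(50.0000) = 50; reading at tick 50 = 40 + 1.2*50 = 100.0000
clock 3: start=42, rate=1.2, needs 100-42 = 58; ticks = ceil(58/1.2) = ceil(48.3333) = 49; reading at tick 49 = 42 + 1.2*49 = 100.8000
Minimum tick count = 49; winners = [3]; smallest index = 3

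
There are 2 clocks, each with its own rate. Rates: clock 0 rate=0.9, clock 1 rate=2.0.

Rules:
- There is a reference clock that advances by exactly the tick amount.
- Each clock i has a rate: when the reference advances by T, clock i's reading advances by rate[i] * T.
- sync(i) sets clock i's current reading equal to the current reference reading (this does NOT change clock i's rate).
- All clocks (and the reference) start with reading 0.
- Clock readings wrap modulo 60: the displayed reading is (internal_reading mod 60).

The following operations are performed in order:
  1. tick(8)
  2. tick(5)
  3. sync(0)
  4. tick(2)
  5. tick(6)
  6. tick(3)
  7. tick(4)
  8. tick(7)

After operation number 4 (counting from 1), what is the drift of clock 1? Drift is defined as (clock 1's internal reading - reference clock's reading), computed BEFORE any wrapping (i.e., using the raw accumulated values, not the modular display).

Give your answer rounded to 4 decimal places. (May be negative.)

After op 1 tick(8): ref=8.0000 raw=[7.2000 16.0000]
After op 2 tick(5): ref=13.0000 raw=[11.7000 26.0000]
After op 3 sync(0): ref=13.0000 raw=[13.0000 26.0000]
After op 4 tick(2): ref=15.0000 raw=[14.8000 30.0000]
Drift of clock 1 after op 4: 30.0000 - 15.0000 = 15.0000

Answer: 15.0000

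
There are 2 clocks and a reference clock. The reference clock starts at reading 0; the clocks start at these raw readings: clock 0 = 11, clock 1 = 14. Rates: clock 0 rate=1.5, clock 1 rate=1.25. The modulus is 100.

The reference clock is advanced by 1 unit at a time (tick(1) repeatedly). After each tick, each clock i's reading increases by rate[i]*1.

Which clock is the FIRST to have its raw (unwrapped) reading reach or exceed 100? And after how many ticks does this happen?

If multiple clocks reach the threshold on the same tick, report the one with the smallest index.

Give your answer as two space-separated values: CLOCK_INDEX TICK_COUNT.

clock 0: start=11, rate=1.5, needs 100-11 = 89; ticks = ceil(89/1.5) = ceil(59.3333) = 60; reading at tick 60 = 11 + 1.5*60 = 101.0000
clock 1: start=14, rate=1.25, needs 100-14 = 86; ticks = ceil(86/1.25) = ceil(68.8000) = 69; reading at tick 69 = 14 + 1.25*69 = 100.2500
Minimum tick count = 60; winners = [0]; smallest index = 0

Answer: 0 60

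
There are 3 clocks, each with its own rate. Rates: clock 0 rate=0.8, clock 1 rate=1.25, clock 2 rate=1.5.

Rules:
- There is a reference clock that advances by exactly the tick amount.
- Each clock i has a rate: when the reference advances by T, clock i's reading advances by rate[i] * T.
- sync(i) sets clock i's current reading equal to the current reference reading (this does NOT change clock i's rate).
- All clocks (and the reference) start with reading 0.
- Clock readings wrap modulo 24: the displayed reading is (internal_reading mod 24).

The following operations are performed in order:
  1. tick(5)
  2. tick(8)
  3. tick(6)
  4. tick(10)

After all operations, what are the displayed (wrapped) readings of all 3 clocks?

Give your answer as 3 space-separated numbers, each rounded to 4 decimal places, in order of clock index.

After op 1 tick(5): ref=5.0000 raw=[4.0000 6.2500 7.5000]
After op 2 tick(8): ref=13.0000 raw=[10.4000 16.2500 19.5000]
After op 3 tick(6): ref=19.0000 raw=[15.2000 23.7500 28.5000]
After op 4 tick(10): ref=29.0000 raw=[23.2000 36.2500 43.5000]
Wrap final raw readings (mod 24): 23.2000 mod 24 = 23.2000; 36.2500 mod 24 = 12.2500; 43.5000 mod 24 = 19.5000

Answer: 23.2000 12.2500 19.5000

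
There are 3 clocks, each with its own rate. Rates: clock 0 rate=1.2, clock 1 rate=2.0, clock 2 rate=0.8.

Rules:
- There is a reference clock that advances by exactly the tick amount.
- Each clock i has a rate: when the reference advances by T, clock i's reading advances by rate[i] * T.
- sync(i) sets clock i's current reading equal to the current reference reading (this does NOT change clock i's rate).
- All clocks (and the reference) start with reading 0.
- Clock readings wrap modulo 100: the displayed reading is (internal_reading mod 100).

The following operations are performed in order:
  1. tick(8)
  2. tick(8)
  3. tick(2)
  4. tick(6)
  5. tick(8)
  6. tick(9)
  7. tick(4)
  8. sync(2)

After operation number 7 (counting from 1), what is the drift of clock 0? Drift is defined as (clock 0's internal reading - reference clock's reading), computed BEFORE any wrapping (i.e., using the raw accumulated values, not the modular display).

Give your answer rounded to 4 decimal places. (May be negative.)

After op 1 tick(8): ref=8.0000 raw=[9.6000 16.0000 6.4000]
After op 2 tick(8): ref=16.0000 raw=[19.2000 32.0000 12.8000]
After op 3 tick(2): ref=18.0000 raw=[21.6000 36.0000 14.4000]
After op 4 tick(6): ref=24.0000 raw=[28.8000 48.0000 19.2000]
After op 5 tick(8): ref=32.0000 raw=[38.4000 64.0000 25.6000]
After op 6 tick(9): ref=41.0000 raw=[49.2000 82.0000 32.8000]
After op 7 tick(4): ref=45.0000 raw=[54.0000 90.0000 36.0000]
Drift of clock 0 after op 7: 54.0000 - 45.0000 = 9.0000

Answer: 9.0000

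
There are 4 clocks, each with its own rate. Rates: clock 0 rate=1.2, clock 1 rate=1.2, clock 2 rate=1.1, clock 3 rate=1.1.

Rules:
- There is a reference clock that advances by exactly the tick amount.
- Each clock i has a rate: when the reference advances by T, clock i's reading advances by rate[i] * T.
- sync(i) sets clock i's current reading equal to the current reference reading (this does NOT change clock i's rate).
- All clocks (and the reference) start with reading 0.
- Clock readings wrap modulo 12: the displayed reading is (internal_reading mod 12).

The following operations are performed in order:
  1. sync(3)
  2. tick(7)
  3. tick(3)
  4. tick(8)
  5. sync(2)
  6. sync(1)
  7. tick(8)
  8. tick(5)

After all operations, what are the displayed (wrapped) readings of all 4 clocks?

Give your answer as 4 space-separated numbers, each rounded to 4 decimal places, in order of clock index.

After op 1 sync(3): ref=0.0000 raw=[0.0000 0.0000 0.0000 0.0000]
After op 2 tick(7): ref=7.0000 raw=[8.4000 8.4000 7.7000 7.7000]
After op 3 tick(3): ref=10.0000 raw=[12.0000 12.0000 11.0000 11.0000]
After op 4 tick(8): ref=18.0000 raw=[21.6000 21.6000 19.8000 19.8000]
After op 5 sync(2): ref=18.0000 raw=[21.6000 21.6000 18.0000 19.8000]
After op 6 sync(1): ref=18.0000 raw=[21.6000 18.0000 18.0000 19.8000]
After op 7 tick(8): ref=26.0000 raw=[31.2000 27.6000 26.8000 28.6000]
After op 8 tick(5): ref=31.0000 raw=[37.2000 33.6000 32.3000 34.1000]
Wrap final raw readings (mod 12): 37.2000 mod 12 = 1.2000; 33.6000 mod 12 = 9.6000; 32.3000 mod 12 = 8.3000; 34.1000 mod 12 = 10.1000

Answer: 1.2000 9.6000 8.3000 10.1000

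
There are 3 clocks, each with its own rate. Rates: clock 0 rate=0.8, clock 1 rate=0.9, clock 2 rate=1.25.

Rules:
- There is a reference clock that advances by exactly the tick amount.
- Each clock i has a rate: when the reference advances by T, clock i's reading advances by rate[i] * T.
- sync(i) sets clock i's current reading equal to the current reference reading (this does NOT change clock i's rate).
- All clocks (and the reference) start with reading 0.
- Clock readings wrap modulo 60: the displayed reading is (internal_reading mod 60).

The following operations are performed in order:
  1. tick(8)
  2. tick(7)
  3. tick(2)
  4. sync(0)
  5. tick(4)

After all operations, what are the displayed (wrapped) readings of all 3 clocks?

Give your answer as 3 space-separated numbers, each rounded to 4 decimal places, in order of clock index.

After op 1 tick(8): ref=8.0000 raw=[6.4000 7.2000 10.0000]
After op 2 tick(7): ref=15.0000 raw=[12.0000 13.5000 18.7500]
After op 3 tick(2): ref=17.0000 raw=[13.6000 15.3000 21.2500]
After op 4 sync(0): ref=17.0000 raw=[17.0000 15.3000 21.2500]
After op 5 tick(4): ref=21.0000 raw=[20.2000 18.9000 26.2500]
Wrap final raw readings (mod 60): 20.2000 mod 60 = 20.2000; 18.9000 mod 60 = 18.9000; 26.2500 mod 60 = 26.2500

Answer: 20.2000 18.9000 26.2500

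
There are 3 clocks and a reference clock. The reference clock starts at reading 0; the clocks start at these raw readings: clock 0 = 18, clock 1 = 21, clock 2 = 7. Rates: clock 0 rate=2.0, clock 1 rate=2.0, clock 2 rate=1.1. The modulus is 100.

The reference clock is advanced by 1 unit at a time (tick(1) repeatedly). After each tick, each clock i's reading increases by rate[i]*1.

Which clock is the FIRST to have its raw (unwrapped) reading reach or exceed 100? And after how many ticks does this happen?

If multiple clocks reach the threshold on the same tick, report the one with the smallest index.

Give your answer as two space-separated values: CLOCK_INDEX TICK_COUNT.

Answer: 1 40

Derivation:
clock 0: start=18, rate=2.0, needs 100-18 = 82; ticks = ceil(82/2.0) = ceil(41.0000) = 41; reading at tick 41 = 18 + 2.0*41 = 100.0000
clock 1: start=21, rate=2.0, needs 100-21 = 79; ticks = ceil(79/2.0) = ceil(39.5000) = 40; reading at tick 40 = 21 + 2.0*40 = 101.0000
clock 2: start=7, rate=1.1, needs 100-7 = 93; ticks = ceil(93/1.1) = ceil(84.5455) = 85; reading at tick 85 = 7 + 1.1*85 = 100.5000
Minimum tick count = 40; winners = [1]; smallest index = 1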